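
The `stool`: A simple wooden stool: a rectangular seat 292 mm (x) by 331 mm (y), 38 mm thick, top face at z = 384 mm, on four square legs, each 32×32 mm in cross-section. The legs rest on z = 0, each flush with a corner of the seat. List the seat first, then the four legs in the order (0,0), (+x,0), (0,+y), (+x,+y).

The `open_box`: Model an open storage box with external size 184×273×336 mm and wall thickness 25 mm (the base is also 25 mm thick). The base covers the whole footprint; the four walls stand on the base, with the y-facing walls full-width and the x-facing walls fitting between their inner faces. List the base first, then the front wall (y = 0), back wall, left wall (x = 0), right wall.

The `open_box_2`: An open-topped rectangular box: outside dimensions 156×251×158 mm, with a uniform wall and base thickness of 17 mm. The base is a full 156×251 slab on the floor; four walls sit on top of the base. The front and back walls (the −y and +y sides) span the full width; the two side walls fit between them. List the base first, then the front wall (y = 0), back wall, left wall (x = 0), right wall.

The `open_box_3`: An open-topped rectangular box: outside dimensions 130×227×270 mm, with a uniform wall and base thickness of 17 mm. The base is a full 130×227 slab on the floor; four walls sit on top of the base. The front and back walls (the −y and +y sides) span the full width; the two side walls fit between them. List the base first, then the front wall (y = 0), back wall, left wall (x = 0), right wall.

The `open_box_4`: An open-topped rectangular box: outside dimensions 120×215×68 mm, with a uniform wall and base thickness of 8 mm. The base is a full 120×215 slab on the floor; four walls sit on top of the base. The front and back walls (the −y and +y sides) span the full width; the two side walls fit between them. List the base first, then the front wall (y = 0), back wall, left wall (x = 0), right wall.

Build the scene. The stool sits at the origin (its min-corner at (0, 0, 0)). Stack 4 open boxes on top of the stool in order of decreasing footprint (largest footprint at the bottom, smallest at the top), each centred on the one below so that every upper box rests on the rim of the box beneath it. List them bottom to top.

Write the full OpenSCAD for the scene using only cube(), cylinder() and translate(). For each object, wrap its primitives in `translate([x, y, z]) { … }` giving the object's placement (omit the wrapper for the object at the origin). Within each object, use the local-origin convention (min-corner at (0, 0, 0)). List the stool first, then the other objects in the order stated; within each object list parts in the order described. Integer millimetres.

translate([0, 0, 346]) cube([292, 331, 38]);
cube([32, 32, 346]);
translate([260, 0, 0]) cube([32, 32, 346]);
translate([0, 299, 0]) cube([32, 32, 346]);
translate([260, 299, 0]) cube([32, 32, 346]);
translate([54, 29, 384]) {
  cube([184, 273, 25]);
  translate([0, 0, 25]) cube([184, 25, 311]);
  translate([0, 248, 25]) cube([184, 25, 311]);
  translate([0, 25, 25]) cube([25, 223, 311]);
  translate([159, 25, 25]) cube([25, 223, 311]);
}
translate([68, 40, 720]) {
  cube([156, 251, 17]);
  translate([0, 0, 17]) cube([156, 17, 141]);
  translate([0, 234, 17]) cube([156, 17, 141]);
  translate([0, 17, 17]) cube([17, 217, 141]);
  translate([139, 17, 17]) cube([17, 217, 141]);
}
translate([81, 52, 878]) {
  cube([130, 227, 17]);
  translate([0, 0, 17]) cube([130, 17, 253]);
  translate([0, 210, 17]) cube([130, 17, 253]);
  translate([0, 17, 17]) cube([17, 193, 253]);
  translate([113, 17, 17]) cube([17, 193, 253]);
}
translate([86, 58, 1148]) {
  cube([120, 215, 8]);
  translate([0, 0, 8]) cube([120, 8, 60]);
  translate([0, 207, 8]) cube([120, 8, 60]);
  translate([0, 8, 8]) cube([8, 199, 60]);
  translate([112, 8, 8]) cube([8, 199, 60]);
}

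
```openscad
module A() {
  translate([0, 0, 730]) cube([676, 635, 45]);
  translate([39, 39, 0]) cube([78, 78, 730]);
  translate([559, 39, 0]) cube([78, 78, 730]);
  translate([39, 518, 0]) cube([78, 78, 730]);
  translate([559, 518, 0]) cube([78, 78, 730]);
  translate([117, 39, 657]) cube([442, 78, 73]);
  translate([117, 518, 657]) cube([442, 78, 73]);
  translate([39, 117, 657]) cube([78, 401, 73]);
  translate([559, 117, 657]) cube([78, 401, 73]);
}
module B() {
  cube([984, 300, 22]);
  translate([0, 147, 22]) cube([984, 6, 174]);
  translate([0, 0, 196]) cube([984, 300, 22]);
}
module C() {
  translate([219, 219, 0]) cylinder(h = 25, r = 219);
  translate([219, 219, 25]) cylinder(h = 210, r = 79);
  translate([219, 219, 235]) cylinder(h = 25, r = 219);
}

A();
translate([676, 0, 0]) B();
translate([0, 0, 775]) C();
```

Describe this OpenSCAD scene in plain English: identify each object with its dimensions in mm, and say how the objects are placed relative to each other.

A is a rectangular dining table. The top is 676×635×45 mm with its upper surface at z = 775 mm. It stands on four 78×78 mm square legs, each inset 39 mm from the nearest pair of top edges, running from the floor to the underside of the top. Four apron rails, 78 mm thick and 73 mm tall, run between adjacent legs with their top edges flush with the underside of the top and their outer faces flush with the legs' outer faces.

B is an I-beam lying along x, 984 mm long. Overall section height 218 mm. Two flanges 300 mm wide (y) and 22 mm thick, one on the floor and one at the top; a web 6 mm thick runs between them, centred on the flange width.

C is a spool: two coaxial disc flanges of radius 219 mm and thickness 25 mm, joined by a core cylinder of radius 79 mm and height 210 mm. The lower flange rests on z = 0 and the three cylinders share a vertical axis.

The I-beam is against the table's +x side, with their −y faces flush. The spool is on top of the table.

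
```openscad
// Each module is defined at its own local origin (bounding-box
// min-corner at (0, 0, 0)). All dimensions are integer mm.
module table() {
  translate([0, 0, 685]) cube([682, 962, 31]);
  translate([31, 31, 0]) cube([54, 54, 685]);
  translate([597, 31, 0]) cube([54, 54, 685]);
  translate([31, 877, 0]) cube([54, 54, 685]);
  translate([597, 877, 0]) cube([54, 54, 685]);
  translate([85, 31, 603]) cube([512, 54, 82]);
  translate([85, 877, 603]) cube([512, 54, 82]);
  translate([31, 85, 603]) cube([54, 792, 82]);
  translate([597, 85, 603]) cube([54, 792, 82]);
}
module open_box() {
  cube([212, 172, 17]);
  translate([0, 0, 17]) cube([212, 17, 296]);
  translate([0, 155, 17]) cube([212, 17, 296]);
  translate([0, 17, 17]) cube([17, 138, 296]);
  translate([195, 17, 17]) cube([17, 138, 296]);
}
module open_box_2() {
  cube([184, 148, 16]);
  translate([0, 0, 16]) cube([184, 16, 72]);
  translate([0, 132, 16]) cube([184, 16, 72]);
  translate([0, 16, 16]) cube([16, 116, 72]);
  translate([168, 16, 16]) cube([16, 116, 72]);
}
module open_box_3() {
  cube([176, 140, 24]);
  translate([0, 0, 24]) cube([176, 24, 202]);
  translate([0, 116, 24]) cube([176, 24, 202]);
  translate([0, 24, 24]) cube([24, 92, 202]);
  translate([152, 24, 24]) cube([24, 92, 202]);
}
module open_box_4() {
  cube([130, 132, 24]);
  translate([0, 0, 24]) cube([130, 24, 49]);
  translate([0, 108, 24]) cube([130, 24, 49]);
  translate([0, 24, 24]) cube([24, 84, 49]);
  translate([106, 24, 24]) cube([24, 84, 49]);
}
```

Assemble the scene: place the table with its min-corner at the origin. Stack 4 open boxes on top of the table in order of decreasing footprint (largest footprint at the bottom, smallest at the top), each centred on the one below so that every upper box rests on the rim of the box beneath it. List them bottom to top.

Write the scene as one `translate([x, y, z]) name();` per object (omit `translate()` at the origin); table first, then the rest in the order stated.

table();
translate([235, 395, 716]) open_box();
translate([249, 407, 1029]) open_box_2();
translate([253, 411, 1117]) open_box_3();
translate([276, 415, 1343]) open_box_4();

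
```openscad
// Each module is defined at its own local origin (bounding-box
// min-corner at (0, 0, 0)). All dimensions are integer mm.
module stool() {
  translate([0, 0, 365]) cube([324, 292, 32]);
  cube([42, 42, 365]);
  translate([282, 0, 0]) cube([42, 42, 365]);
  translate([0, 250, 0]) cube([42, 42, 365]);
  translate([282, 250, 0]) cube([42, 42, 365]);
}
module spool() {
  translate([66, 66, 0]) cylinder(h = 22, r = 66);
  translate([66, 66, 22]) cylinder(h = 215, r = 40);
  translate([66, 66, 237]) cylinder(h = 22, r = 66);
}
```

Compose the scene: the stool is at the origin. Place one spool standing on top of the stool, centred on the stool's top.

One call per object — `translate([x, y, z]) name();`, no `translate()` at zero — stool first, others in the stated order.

stool();
translate([96, 80, 397]) spool();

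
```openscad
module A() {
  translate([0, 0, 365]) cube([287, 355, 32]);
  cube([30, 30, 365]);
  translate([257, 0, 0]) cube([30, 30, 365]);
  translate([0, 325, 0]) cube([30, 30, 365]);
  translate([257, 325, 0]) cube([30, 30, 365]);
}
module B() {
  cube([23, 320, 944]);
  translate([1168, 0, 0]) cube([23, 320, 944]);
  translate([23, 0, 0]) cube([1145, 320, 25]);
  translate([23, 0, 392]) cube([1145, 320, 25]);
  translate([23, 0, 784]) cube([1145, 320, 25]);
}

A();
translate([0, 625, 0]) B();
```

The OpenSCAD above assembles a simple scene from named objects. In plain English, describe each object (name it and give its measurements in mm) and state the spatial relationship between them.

A is a four-legged stool. The seat is 287×355 mm, 32 mm thick, top at z = 397 mm. It stands on four square legs, each 30×30 mm in cross-section, from z = 0 to the seat underside, each flush with a corner of the seat.

B is a bookshelf 1191 mm wide overall, 320 mm deep and 944 mm tall. The two sides are 23 mm thick vertical panels. 3 horizontal shelves of 25 mm thickness span between the inner faces of the sides; the lowest shelf sits on the floor and shelves are stacked with a clear vertical gap of 367 mm between each pair.

The bookshelf is on the floor beside the stool on its +y side.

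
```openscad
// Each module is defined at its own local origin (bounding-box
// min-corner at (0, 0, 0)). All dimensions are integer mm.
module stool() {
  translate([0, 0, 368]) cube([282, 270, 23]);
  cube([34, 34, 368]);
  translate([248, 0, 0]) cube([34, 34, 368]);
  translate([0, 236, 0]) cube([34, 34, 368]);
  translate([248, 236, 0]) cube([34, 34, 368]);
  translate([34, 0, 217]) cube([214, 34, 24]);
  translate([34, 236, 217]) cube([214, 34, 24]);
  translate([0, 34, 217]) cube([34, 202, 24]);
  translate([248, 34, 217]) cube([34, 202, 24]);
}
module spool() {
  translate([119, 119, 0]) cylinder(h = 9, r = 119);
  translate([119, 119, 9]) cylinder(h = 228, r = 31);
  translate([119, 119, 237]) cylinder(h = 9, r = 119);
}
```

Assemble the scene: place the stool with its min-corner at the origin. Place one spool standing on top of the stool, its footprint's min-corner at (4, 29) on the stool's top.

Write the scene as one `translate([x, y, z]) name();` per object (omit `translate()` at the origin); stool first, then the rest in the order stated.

stool();
translate([4, 29, 391]) spool();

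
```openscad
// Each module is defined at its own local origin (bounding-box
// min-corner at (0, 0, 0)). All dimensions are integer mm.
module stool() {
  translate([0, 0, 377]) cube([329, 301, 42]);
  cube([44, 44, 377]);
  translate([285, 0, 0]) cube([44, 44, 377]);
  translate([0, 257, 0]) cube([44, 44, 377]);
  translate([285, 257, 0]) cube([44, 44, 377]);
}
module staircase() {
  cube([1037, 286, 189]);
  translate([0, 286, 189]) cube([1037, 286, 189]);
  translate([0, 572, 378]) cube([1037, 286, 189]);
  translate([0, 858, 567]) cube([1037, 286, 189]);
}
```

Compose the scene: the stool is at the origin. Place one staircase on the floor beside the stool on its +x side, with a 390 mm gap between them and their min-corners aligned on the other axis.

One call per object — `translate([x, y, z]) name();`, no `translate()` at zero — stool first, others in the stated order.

stool();
translate([719, 0, 0]) staircase();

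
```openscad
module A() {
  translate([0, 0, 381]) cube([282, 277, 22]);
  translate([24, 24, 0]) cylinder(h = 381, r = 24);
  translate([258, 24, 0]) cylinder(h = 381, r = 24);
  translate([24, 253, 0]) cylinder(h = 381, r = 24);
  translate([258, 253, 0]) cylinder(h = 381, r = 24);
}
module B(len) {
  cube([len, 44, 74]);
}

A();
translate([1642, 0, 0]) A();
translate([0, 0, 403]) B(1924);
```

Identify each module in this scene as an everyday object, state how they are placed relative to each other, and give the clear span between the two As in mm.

Second stool starts at x = 1642; first ends at x = 282; clear span = 1642 − 282 = 1360 mm.

A is a stool. B is a beam. A beam spans the tops of two stools. The clear span between the two stools is 1360 mm.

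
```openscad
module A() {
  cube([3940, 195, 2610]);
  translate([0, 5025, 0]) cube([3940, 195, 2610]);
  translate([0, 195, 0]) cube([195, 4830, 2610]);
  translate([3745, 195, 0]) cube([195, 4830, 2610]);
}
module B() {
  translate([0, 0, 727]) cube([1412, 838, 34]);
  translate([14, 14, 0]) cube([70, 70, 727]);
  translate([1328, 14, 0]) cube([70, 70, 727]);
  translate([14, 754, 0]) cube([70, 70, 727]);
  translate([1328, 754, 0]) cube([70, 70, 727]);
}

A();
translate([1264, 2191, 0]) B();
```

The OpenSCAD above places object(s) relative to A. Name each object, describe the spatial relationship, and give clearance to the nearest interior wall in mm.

A is a house frame. B is a table. The table sits inside the house frame, centred. The clearance to the nearest interior wall is 1069 mm.

Clearances: x = 1069, y = 1996; minimum 1069 mm.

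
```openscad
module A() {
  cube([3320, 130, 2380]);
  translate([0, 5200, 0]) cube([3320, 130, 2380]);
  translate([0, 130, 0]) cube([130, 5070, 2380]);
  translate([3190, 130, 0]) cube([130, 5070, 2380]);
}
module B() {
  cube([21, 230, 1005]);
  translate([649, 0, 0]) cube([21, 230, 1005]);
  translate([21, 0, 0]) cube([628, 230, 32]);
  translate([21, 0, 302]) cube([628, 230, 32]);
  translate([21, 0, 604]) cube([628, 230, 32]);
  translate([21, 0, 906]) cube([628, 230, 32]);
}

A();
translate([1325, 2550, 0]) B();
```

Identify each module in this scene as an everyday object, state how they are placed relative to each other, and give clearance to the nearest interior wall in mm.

Clearances: x = 1195, y = 2420; minimum 1195 mm.

A is a house frame. B is a bookshelf. The bookshelf sits inside the house frame, centred. The clearance to the nearest interior wall is 1195 mm.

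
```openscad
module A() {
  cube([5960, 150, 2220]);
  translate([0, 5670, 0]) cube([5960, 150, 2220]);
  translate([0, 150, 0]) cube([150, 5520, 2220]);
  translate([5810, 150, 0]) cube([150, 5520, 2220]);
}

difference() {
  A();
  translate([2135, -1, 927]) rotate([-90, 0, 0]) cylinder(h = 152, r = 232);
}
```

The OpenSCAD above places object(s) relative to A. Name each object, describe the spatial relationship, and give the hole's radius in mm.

A is a house frame. The house frame has a circular hole through its front wall. The hole's radius is 232 mm.

The subtracted cylinder has r = 232 mm.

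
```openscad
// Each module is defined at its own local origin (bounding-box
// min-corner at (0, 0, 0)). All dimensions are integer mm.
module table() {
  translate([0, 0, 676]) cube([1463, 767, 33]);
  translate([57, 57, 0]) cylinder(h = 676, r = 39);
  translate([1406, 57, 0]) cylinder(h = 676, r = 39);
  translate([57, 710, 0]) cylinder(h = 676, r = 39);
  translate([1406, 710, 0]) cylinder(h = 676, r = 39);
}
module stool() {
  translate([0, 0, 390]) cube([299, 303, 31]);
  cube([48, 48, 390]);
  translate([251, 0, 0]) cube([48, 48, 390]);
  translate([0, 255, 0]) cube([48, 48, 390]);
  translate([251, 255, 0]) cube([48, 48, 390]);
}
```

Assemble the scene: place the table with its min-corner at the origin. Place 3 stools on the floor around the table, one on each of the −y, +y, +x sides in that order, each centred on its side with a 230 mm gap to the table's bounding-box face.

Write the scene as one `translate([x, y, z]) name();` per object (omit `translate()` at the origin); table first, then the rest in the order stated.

table();
translate([582, -533, 0]) stool();
translate([582, 997, 0]) stool();
translate([1693, 232, 0]) stool();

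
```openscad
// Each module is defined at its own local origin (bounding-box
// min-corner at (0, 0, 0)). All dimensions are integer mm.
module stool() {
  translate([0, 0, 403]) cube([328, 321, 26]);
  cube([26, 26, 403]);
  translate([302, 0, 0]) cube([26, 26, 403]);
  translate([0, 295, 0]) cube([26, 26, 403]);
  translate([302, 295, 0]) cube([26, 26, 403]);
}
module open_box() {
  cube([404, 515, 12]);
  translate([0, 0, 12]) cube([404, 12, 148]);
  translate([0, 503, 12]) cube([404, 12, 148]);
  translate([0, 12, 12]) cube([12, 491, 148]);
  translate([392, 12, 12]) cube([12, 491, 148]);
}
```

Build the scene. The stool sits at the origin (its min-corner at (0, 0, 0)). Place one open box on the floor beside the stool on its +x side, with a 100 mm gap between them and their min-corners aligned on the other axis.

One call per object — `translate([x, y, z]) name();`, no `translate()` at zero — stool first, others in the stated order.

stool();
translate([428, 0, 0]) open_box();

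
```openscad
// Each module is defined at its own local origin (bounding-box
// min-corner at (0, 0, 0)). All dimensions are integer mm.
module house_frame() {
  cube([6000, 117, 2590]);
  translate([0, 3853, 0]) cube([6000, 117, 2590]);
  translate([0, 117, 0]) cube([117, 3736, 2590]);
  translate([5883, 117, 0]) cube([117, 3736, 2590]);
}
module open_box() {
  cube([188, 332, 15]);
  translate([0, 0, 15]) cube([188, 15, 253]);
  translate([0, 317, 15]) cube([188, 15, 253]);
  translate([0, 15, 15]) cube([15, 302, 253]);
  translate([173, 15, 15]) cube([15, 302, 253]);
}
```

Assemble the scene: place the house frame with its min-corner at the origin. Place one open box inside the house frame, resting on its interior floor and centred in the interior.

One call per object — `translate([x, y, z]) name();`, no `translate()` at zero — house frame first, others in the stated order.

house_frame();
translate([2906, 1819, 0]) open_box();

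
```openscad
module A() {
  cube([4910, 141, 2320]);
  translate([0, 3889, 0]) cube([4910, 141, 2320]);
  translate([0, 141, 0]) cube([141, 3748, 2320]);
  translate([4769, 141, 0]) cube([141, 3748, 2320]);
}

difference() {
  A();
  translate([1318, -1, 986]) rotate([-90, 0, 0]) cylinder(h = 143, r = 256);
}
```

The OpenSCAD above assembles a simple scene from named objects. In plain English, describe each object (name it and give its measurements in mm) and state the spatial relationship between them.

A is the wall frame of a small rectangular building: four walls, each 2320 mm tall and 141 mm thick, enclosing a footprint 4910 mm (x) by 4030 mm (y) outside-to-outside, with no floor or roof. The front and back walls (the −y and +y sides) span the full width; the two side walls fit between them.

The house frame has a circular hole of radius 256 mm through its front wall, centred at (x = 1318, z = 986).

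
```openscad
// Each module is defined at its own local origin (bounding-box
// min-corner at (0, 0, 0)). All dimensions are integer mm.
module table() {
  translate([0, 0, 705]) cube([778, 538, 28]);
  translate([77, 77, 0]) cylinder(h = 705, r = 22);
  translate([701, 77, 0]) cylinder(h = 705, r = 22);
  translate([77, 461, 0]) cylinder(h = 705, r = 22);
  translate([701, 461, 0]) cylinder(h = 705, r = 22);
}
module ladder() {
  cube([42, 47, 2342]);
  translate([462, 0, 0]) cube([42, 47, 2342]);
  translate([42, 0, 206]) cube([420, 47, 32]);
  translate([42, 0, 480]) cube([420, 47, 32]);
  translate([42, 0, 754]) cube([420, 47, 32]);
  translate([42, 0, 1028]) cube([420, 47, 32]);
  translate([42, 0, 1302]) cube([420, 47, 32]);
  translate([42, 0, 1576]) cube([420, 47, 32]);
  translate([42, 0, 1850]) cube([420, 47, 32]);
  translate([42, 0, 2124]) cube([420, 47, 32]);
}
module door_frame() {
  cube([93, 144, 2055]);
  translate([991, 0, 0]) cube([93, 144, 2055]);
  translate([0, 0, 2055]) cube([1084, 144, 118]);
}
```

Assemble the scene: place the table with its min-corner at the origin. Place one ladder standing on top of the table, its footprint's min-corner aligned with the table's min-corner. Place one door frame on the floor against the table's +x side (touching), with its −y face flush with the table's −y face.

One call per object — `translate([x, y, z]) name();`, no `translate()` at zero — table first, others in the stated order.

table();
translate([0, 0, 733]) ladder();
translate([778, 0, 0]) door_frame();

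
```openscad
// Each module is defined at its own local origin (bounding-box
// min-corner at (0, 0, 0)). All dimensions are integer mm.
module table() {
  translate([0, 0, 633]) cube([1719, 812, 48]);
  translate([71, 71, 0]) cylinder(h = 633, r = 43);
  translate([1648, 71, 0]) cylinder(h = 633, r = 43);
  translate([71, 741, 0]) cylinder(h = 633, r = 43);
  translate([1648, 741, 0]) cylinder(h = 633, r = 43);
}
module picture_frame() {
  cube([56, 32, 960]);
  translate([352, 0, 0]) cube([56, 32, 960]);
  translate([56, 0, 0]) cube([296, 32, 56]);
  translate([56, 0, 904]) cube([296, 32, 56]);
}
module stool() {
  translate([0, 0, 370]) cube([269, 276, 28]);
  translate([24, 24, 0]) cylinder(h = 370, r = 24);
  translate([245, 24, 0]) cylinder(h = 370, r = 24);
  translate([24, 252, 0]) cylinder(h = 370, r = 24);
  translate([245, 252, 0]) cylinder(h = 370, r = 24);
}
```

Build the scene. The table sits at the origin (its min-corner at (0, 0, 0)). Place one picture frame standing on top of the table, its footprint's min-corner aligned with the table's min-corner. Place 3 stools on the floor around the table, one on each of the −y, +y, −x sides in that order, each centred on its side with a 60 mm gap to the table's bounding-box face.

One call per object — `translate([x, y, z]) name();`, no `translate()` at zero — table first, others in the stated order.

table();
translate([0, 0, 681]) picture_frame();
translate([725, -336, 0]) stool();
translate([725, 872, 0]) stool();
translate([-329, 268, 0]) stool();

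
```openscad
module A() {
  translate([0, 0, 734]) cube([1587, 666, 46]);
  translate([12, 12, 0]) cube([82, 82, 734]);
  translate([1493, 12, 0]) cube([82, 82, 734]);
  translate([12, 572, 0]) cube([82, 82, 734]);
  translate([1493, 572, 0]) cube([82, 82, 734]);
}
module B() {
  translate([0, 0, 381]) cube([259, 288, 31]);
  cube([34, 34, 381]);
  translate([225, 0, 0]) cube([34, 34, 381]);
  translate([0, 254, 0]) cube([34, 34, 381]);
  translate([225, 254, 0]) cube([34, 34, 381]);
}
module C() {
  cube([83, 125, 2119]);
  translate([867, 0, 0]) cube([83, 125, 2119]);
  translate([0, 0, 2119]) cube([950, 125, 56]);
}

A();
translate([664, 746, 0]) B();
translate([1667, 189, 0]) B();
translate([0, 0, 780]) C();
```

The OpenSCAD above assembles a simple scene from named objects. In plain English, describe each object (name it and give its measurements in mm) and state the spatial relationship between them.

A is a rectangular dining table. The top is 1587×666×46 mm with its upper surface at z = 780 mm. It stands on four 82×82 mm square legs, each inset 12 mm from the nearest pair of top edges, running from the floor to the underside of the top.

B is a four-legged stool. The seat is a 259×288×31 mm slab whose top surface is at z = 412 mm; four square legs, each 34×34 mm in cross-section, run from the floor (z = 0) to the underside of the seat, each flush with a corner of the seat.

C is a door frame. The clear opening is 784 mm wide and 2119 mm high. Two 83 mm wide jambs, 125 mm deep, stand either side of the opening from the floor to the top of the opening. A 56 mm thick head sits across the top of both jambs, spanning the full outside width of the frame.

Two stools sit around the table at the +y, +x sides. The door frame is on top of the table.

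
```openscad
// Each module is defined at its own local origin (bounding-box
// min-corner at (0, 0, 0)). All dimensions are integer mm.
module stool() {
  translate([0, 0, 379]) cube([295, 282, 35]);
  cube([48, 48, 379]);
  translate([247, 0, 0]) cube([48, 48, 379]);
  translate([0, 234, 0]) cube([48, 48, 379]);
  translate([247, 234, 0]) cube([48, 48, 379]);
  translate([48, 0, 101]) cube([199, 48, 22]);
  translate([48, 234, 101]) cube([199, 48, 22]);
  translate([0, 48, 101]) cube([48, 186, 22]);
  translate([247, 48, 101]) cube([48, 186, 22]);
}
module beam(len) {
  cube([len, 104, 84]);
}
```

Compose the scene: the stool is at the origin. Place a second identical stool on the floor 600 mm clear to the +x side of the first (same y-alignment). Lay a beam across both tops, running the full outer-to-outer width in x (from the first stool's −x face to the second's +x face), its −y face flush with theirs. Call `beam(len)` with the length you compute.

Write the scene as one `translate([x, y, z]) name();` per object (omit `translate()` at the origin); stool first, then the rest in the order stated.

stool();
translate([895, 0, 0]) stool();
translate([0, 0, 414]) beam(1190);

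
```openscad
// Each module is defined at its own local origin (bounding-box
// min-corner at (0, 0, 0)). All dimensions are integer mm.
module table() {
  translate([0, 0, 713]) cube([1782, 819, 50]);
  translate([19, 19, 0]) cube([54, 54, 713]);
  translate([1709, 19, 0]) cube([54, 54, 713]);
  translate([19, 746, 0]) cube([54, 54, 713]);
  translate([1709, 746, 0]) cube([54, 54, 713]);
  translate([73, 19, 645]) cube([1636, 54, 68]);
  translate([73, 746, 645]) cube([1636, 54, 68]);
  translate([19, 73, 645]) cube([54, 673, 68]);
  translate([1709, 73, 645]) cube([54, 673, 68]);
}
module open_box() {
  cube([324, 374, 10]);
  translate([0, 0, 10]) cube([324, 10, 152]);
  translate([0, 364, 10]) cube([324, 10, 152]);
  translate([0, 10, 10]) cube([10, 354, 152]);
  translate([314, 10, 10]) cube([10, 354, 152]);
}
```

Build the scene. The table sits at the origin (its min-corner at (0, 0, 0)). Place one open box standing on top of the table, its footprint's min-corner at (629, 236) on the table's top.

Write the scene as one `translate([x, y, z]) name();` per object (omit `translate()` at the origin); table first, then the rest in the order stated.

table();
translate([629, 236, 763]) open_box();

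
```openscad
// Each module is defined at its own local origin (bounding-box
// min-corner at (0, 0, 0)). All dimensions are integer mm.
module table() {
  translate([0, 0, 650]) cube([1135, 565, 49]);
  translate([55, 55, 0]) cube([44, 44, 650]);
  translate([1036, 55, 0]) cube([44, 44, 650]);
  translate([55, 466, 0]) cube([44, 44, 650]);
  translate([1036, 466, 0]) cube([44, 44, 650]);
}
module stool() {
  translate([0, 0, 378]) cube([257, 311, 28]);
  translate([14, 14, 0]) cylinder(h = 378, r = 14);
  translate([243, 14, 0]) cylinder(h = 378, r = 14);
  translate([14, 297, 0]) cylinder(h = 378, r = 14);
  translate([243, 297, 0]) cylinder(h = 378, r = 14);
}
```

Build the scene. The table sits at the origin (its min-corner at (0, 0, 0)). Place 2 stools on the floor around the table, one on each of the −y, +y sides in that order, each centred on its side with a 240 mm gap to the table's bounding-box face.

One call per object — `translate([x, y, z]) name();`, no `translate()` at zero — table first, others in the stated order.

table();
translate([439, -551, 0]) stool();
translate([439, 805, 0]) stool();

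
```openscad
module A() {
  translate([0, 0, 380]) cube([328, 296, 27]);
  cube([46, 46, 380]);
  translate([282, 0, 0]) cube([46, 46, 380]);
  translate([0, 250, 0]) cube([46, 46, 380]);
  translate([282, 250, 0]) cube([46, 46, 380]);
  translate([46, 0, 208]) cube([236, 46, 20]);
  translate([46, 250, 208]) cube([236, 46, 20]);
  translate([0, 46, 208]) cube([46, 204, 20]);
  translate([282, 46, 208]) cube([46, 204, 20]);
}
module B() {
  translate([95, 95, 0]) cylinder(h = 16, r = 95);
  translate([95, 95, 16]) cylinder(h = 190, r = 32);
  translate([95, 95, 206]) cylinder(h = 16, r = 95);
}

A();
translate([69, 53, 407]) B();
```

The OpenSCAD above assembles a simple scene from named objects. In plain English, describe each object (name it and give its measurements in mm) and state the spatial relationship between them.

A is a simple wooden stool: a rectangular seat 328 mm (x) by 296 mm (y), 27 mm thick, top face at z = 407 mm, on four square legs, each 46×46 mm in cross-section. The legs rest on z = 0, each flush with a corner of the seat. Four stretchers, 46 mm wide and 20 mm tall, connect adjacent legs with their undersides at z = 208 mm, each running between the inner faces of the legs it joins and aligned with the legs' outer faces on the other axis.

B is a spool: two coaxial disc flanges of radius 95 mm and thickness 16 mm, joined by a core cylinder of radius 32 mm and height 190 mm. The lower flange rests on z = 0 and the three cylinders share a vertical axis.

The spool is on top of the stool, centred.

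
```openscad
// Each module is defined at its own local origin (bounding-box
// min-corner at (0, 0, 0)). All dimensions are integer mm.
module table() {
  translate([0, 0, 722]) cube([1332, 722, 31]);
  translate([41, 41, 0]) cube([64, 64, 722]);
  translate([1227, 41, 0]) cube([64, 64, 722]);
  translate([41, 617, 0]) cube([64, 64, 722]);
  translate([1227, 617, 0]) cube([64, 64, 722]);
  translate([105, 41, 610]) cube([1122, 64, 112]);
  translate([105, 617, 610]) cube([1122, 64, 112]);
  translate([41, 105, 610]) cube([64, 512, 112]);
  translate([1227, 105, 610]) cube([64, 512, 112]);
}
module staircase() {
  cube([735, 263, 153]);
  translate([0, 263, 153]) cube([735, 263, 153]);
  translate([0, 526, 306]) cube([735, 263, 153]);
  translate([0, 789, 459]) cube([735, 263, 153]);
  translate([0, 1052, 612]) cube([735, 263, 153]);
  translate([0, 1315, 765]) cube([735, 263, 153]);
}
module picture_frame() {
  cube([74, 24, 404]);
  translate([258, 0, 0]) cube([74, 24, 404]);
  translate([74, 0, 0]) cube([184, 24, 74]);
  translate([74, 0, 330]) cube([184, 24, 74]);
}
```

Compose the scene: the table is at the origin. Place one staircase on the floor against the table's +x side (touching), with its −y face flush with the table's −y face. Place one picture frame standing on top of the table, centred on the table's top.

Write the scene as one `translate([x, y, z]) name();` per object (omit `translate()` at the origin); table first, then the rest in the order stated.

table();
translate([1332, 0, 0]) staircase();
translate([500, 349, 753]) picture_frame();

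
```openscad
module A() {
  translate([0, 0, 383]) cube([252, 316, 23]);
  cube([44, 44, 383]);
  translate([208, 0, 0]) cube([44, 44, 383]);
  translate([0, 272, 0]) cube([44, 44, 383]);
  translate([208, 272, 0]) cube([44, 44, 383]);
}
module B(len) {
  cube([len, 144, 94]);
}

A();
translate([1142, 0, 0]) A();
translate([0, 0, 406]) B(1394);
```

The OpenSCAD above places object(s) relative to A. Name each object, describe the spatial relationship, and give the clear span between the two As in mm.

A is a stool. B is a beam. A beam spans the tops of two stools. The clear span between the two stools is 890 mm.

Second stool starts at x = 1142; first ends at x = 252; clear span = 1142 − 252 = 890 mm.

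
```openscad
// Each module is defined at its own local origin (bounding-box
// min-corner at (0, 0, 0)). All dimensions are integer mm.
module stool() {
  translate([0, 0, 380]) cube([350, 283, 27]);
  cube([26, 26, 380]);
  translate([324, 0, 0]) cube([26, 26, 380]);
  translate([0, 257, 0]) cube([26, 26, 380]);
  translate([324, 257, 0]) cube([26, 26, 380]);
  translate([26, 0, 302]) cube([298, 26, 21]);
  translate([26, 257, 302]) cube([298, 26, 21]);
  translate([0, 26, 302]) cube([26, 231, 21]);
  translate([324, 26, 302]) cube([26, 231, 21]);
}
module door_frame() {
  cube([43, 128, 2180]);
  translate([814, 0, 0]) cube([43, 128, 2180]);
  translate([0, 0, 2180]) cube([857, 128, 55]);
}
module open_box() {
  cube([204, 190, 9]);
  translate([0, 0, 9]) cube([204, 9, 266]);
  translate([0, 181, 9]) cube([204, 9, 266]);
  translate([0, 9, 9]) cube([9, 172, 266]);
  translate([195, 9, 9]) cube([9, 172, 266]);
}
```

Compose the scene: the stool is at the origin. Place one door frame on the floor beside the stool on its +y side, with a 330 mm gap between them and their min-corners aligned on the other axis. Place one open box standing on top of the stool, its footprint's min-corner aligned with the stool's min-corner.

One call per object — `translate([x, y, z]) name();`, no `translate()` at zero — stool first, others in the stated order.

stool();
translate([0, 613, 0]) door_frame();
translate([0, 0, 407]) open_box();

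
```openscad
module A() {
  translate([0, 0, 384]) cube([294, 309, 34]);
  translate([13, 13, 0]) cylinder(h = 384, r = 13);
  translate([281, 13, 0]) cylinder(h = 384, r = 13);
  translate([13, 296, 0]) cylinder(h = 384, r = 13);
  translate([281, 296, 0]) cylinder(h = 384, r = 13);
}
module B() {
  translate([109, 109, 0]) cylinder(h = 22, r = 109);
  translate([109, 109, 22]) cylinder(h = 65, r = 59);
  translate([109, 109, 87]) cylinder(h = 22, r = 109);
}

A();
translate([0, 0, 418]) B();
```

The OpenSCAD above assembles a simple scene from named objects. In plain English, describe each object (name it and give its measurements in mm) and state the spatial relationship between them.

A is a simple wooden stool: a rectangular seat 294 mm (x) by 309 mm (y), 34 mm thick, top face at z = 418 mm, on four round legs, each 26 mm in diameter. The legs rest on z = 0, each leg's axis is inset half a diameter from the nearest pair of seat edges (so the leg's bounding box is flush with the corner).

B is a spool: two coaxial disc flanges of radius 109 mm and thickness 22 mm, joined by a core cylinder of radius 59 mm and height 65 mm. The lower flange rests on z = 0 and the three cylinders share a vertical axis.

The spool is on top of the stool.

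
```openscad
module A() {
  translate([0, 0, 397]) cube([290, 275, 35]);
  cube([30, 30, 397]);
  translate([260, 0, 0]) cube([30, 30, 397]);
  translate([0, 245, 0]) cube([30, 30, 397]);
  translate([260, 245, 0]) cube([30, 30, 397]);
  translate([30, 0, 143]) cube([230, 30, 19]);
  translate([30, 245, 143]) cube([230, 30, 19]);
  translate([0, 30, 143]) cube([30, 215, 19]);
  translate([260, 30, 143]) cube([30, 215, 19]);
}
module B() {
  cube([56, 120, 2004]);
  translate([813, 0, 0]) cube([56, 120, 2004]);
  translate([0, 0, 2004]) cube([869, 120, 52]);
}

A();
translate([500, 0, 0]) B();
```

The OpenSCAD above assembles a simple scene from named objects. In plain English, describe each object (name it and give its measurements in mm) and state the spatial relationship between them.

A is a four-legged stool. The seat is a 290×275×35 mm slab whose top surface is at z = 432 mm; four square legs, each 30×30 mm in cross-section, run from the floor (z = 0) to the underside of the seat, each flush with a corner of the seat. Four stretchers, 30 mm wide and 19 mm tall, connect adjacent legs with their undersides at z = 143 mm, each running between the inner faces of the legs it joins and aligned with the legs' outer faces on the other axis.

B is a door frame. The clear opening is 757 mm wide and 2004 mm high. Two 56 mm wide jambs, 120 mm deep, stand either side of the opening from the floor to the top of the opening. A 52 mm thick head sits across the top of both jambs, spanning the full outside width of the frame.

The door frame is on the floor beside the stool on its +x side.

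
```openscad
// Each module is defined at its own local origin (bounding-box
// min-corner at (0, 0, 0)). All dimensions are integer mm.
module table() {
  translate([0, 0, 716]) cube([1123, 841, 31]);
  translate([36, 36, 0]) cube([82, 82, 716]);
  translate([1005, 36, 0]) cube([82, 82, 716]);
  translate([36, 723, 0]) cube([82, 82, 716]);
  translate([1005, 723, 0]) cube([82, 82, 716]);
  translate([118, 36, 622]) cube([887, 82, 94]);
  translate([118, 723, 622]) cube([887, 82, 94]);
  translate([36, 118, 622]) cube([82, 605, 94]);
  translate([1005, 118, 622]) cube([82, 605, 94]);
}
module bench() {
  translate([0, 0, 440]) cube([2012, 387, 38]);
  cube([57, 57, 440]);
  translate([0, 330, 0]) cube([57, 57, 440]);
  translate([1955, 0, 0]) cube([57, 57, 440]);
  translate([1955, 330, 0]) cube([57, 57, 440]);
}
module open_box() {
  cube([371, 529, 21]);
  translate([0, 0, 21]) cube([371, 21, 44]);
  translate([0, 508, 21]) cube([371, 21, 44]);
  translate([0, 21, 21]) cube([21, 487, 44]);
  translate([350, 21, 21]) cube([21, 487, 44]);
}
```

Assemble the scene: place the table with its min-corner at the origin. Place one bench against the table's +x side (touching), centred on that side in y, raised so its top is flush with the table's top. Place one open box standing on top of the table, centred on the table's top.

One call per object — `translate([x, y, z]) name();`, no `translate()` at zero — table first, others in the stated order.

table();
translate([1123, 227, 269]) bench();
translate([376, 156, 747]) open_box();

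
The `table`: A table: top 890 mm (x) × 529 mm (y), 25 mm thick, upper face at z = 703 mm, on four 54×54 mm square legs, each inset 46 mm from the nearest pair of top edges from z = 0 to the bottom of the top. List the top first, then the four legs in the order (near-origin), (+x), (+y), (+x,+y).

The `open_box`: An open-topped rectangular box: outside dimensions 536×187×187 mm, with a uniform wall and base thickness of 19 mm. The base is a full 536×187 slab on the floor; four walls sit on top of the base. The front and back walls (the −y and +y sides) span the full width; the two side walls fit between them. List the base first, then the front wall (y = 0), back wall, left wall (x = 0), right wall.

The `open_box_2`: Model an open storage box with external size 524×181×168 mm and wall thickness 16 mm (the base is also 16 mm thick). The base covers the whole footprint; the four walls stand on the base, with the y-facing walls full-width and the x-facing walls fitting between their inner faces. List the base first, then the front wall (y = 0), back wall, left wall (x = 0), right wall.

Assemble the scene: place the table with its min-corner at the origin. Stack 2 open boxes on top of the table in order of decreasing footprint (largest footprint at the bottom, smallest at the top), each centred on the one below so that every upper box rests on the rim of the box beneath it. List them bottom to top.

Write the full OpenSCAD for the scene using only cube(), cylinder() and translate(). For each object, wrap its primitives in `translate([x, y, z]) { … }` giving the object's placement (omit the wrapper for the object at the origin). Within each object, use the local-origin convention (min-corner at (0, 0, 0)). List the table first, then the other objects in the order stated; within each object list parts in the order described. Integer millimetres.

translate([0, 0, 678]) cube([890, 529, 25]);
translate([46, 46, 0]) cube([54, 54, 678]);
translate([790, 46, 0]) cube([54, 54, 678]);
translate([46, 429, 0]) cube([54, 54, 678]);
translate([790, 429, 0]) cube([54, 54, 678]);
translate([177, 171, 703]) {
  cube([536, 187, 19]);
  translate([0, 0, 19]) cube([536, 19, 168]);
  translate([0, 168, 19]) cube([536, 19, 168]);
  translate([0, 19, 19]) cube([19, 149, 168]);
  translate([517, 19, 19]) cube([19, 149, 168]);
}
translate([183, 174, 890]) {
  cube([524, 181, 16]);
  translate([0, 0, 16]) cube([524, 16, 152]);
  translate([0, 165, 16]) cube([524, 16, 152]);
  translate([0, 16, 16]) cube([16, 149, 152]);
  translate([508, 16, 16]) cube([16, 149, 152]);
}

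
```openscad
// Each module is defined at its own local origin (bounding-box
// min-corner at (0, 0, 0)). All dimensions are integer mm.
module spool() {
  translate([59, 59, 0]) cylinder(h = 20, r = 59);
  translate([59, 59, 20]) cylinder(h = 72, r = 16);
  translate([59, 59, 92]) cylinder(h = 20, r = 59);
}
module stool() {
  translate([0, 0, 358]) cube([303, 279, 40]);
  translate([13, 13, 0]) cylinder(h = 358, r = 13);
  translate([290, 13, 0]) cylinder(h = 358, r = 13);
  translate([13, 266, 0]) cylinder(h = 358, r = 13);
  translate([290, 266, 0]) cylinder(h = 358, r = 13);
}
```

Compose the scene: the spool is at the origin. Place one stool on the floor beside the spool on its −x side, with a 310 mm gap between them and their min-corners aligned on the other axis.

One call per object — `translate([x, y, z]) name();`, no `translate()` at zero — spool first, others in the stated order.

spool();
translate([-613, 0, 0]) stool();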